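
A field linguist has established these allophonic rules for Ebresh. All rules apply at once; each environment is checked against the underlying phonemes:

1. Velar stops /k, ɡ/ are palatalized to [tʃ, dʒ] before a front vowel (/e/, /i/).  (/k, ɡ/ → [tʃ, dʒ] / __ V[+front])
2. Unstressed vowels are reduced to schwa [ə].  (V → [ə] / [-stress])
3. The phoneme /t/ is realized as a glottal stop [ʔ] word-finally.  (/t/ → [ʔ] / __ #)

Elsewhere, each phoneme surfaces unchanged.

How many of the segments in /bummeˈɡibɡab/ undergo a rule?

Segments that undergo a rule: /u/ → [ə] (rule 2); /e/ → [ə] (rule 2); /ɡ/ → [dʒ] (rule 1); /a/ → [ə] (rule 2).
All other segments surface unchanged.

4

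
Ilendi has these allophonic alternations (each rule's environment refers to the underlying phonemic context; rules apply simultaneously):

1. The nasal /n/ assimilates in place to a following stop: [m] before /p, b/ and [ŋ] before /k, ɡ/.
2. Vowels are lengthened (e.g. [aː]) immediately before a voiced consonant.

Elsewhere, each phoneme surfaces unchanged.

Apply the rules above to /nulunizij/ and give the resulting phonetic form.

[nuːluːniːziːj]

/n/ (word-initial) is in the target of rule 1 but the environment (before a labial or velar stop) is not met → [n].
Rule 2 applies to /u/ (between /n/ and /l/: before a voiced consonant) → [uː].
/l/ (between /u/ and /u/) is unaffected → [l].
Rule 2 applies to /u/ (between /l/ and /n/: before a voiced consonant) → [uː].
/n/ — between /u/ and /i/; rule 1 does not apply here → [n].
/i/ meets the environment for rule 2 (before a voiced consonant) → [iː].
/z/ (between /i/ and /i/) is unaffected → [z].
Rule 2 applies to /i/ (between /z/ and /j/: before a voiced consonant) → [iː].
/j/ (word-final) is unaffected → [j].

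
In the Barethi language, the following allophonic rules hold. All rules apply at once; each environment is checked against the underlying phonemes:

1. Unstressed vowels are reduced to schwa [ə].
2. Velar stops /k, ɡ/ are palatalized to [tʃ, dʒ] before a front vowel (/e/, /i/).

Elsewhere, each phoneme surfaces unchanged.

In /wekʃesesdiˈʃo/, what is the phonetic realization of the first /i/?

[ə]

/i/ (between /d/ and /ʃ/) occurs in an unstressed syllable → [ə] by rule 1.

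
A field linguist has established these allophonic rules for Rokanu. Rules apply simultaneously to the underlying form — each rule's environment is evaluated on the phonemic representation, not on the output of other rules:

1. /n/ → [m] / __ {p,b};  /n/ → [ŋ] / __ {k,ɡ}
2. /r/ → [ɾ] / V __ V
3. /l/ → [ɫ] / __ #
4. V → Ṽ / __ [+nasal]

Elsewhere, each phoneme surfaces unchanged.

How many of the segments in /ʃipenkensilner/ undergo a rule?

Segments that undergo a rule: /e/ → [ẽ] (rule 4); /n/ → [ŋ] (rule 1); /e/ → [ẽ] (rule 4).
All other segments surface unchanged.

3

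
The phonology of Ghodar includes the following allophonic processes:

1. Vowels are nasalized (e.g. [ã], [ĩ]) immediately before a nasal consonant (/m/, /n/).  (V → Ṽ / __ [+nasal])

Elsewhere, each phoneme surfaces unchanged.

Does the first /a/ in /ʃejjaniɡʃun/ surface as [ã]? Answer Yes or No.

Yes

Rule 1 applies to /a/ (between /j/ and /n/: before a nasal consonant) → [ã].
The actual realization is [ã], which matches [ã].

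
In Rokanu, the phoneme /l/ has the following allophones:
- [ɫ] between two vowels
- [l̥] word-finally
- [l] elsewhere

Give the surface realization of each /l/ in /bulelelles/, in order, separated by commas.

Occurrence 1 (position 3): between two vowels → [ɫ].
Occurrence 2 (position 5): between two vowels → [ɫ].
Occurrence 3 (position 7): no conditioning environment matches → elsewhere allophone [l].
Occurrence 4 (position 8): no conditioning environment matches → elsewhere allophone [l].

[ɫ], [ɫ], [l], [l]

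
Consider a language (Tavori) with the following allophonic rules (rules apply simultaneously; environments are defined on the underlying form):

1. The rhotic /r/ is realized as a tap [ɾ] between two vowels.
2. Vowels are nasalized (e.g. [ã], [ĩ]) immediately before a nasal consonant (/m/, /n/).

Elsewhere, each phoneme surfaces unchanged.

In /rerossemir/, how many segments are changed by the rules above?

2

Segments that undergo a rule: /r/ → [ɾ] (rule 1); /e/ → [ẽ] (rule 2).
All other segments surface unchanged.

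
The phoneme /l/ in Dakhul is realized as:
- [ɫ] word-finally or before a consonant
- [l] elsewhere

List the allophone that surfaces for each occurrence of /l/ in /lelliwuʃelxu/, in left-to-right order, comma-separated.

Occurrence 1 (position 1): no conditioning environment matches → elsewhere allophone [l].
Occurrence 2 (position 3): word-finally or before a consonant → [ɫ].
Occurrence 3 (position 4): no conditioning environment matches → elsewhere allophone [l].
Occurrence 4 (position 10): word-finally or before a consonant → [ɫ].

[l], [ɫ], [l], [ɫ]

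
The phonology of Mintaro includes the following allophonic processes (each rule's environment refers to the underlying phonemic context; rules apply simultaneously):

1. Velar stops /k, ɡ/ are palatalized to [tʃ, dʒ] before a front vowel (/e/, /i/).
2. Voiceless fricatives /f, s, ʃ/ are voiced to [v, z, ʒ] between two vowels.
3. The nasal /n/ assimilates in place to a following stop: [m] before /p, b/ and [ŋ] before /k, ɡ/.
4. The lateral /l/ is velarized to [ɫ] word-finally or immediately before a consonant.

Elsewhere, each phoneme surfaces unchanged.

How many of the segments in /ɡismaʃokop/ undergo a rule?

Segments that undergo a rule: /ɡ/ → [dʒ] (rule 1); /ʃ/ → [ʒ] (rule 2).
All other segments surface unchanged.

2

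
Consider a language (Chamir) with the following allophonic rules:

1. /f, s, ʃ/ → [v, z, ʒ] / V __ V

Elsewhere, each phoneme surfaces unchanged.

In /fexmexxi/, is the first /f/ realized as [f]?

/f/ (word-initial): rule 1 targets it, but not between two vowels → unchanged [f].
The actual realization is [f], which matches [f].

Yes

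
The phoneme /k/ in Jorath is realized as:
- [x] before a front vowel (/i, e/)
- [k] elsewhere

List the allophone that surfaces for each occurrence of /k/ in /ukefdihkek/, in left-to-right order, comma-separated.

Occurrence 1 (position 2): before a front vowel (/i, e/) → [x].
Occurrence 2 (position 8): before a front vowel (/i, e/) → [x].
Occurrence 3 (position 10): no conditioning environment matches → elsewhere allophone [k].

[x], [x], [k]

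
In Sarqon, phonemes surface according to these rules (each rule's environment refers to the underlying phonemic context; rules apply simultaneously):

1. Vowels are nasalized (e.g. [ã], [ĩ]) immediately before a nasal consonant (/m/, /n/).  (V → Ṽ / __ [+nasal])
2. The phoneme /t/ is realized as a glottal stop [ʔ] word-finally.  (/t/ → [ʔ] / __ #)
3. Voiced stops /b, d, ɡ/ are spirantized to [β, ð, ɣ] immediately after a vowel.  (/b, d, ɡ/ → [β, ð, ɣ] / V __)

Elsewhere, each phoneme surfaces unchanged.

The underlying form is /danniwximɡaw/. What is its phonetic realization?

[dãnniwxĩmɡaw]

/d/ — word-initial; rule 3 does not apply here → [d].
/a/ (between /d/ and /n/): before a nasal consonant, so rule 1 applies → [ã].
/n/ stays [n].
/n/ — not in any rule's target class → [n].
/i/ (between /n/ and /w/) fails the environment for rule 1, so it stays [i].
/w/ — not in any rule's target class → [w].
/x/ (between /w/ and /i/): no rule targets it → [x].
/i/ meets the environment for rule 1 (before a nasal consonant) → [ĩ].
/m/ stays [m].
/ɡ/ — between /m/ and /a/; rule 3 does not apply here → [ɡ].
/a/ (between /ɡ/ and /w/): rule 1 targets it, but not before a nasal consonant → unchanged [a].
/w/ stays [w].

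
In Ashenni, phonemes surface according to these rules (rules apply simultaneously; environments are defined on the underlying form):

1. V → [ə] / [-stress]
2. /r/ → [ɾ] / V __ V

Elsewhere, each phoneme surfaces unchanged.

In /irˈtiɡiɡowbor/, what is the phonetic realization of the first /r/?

/r/ (between /i/ and /t/): rule 2 targets it, but not between two vowels → unchanged [r].

[r]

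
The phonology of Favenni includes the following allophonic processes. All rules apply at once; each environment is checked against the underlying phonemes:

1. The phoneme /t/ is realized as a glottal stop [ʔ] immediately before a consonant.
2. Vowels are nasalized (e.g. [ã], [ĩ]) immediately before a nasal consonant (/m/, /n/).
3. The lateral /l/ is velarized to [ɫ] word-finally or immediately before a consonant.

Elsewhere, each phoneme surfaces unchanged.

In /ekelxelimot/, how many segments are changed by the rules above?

Segments that undergo a rule: /l/ → [ɫ] (rule 3); /i/ → [ĩ] (rule 2).
All other segments surface unchanged.

2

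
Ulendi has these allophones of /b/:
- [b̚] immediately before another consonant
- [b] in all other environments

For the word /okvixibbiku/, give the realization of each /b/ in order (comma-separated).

Occurrence 1 (position 7): immediately before another consonant → [b̚].
Occurrence 2 (position 8): no conditioning environment matches → elsewhere allophone [b].

[b̚], [b]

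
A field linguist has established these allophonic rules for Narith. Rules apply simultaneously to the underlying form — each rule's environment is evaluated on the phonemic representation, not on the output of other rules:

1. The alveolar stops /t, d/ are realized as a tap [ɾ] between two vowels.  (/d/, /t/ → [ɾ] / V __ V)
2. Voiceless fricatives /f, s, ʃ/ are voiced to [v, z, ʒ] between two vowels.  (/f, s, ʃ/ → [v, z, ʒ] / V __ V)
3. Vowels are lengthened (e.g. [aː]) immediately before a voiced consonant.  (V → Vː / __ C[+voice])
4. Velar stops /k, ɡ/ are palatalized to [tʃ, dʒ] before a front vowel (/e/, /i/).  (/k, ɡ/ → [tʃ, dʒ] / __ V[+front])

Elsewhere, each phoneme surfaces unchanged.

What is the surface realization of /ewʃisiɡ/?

[eːwʃiziːɡ]

/e/ — word-initial, before a voiced consonant — surfaces as [eː] (rule 3).
/w/ (between /e/ and /ʃ/): no rule targets it → [w].
/ʃ/ (between /w/ and /i/) is in the target of rule 2 but the environment (between two vowels) is not met → [ʃ].
/i/ (between /ʃ/ and /s/): rule 3 targets it, but not before a voiced consonant → unchanged [i].
Rule 2 applies to /s/ (between /i/ and /i/: between two vowels) → [z].
Rule 3 applies to /i/ (between /s/ and /ɡ/: before a voiced consonant) → [iː].
/ɡ/ (word-final) fails the environment for rule 4, so it stays [ɡ].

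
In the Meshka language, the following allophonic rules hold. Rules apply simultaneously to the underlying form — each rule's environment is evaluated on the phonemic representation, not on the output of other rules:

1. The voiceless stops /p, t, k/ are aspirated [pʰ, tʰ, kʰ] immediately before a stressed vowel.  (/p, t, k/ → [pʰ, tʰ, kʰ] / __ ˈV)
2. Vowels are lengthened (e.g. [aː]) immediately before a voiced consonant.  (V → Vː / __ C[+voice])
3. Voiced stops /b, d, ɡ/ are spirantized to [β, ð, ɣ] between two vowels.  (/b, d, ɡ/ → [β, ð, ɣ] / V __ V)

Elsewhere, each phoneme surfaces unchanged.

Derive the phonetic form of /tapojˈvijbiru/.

[tapoːjˈviːjbiːru]

/t/ (word-initial) fails the environment for rule 1, so it stays [t].
/a/ (between /t/ and /p/) is in the target of rule 2 but the environment (before a voiced consonant) is not met → [a].
/p/ (between /a/ and /o/) is in the target of rule 1 but the environment (immediately before a stressed vowel) is not met → [p].
Rule 2 applies to /o/ (between /p/ and /j/: before a voiced consonant) → [oː].
/j/ (between /o/ and /v/) is unaffected → [j].
/v/ (between /j/ and /i/): no rule targets it → [v].
/i/ (between /v/ and /j/) occurs before a voiced consonant → [iː] by rule 2.
/j/ (between /i/ and /b/) is unaffected → [j].
/b/ (between /j/ and /i/) is in the target of rule 3 but the environment (between two vowels) is not met → [b].
/i/ meets the environment for rule 2 (before a voiced consonant) → [iː].
/r/ (between /i/ and /u/) is unaffected → [r].
/u/ (word-final) fails the environment for rule 2, so it stays [u].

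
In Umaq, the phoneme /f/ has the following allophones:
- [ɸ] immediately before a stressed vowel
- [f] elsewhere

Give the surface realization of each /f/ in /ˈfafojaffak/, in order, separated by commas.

[ɸ], [f], [f], [f]

Occurrence 1 (position 1): immediately before a stressed vowel → [ɸ].
Occurrence 2 (position 3): no conditioning environment matches → elsewhere allophone [f].
Occurrence 3 (position 7): no conditioning environment matches → elsewhere allophone [f].
Occurrence 4 (position 8): no conditioning environment matches → elsewhere allophone [f].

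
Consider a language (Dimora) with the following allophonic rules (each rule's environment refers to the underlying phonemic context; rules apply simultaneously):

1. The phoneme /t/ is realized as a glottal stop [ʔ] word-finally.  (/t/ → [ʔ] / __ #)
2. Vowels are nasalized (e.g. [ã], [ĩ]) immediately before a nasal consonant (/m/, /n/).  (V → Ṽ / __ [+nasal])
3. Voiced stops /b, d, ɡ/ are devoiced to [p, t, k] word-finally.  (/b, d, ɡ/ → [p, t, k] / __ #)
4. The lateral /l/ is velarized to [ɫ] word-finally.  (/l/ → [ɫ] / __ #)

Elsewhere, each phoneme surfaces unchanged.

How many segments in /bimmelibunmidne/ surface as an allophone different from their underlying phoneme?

2

Segments that undergo a rule: /i/ → [ĩ] (rule 2); /u/ → [ũ] (rule 2).
All other segments surface unchanged.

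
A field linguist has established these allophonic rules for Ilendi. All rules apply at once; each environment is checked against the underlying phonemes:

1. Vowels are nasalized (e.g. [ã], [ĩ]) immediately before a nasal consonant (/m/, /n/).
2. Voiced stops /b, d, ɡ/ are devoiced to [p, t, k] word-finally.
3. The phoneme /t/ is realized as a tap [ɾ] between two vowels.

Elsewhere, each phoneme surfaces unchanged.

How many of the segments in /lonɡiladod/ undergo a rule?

2

Segments that undergo a rule: /o/ → [õ] (rule 1); /d/ → [t] (rule 2).
All other segments surface unchanged.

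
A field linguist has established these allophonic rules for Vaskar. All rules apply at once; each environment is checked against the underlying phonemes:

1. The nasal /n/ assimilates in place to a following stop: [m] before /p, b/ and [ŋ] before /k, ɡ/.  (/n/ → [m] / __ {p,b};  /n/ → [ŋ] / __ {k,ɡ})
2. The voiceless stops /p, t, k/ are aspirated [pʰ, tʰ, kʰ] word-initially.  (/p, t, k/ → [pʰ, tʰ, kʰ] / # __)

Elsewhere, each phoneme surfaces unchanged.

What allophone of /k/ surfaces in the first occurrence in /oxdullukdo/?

[k]

/k/ — between /u/ and /d/; rule 2 does not apply here → [k].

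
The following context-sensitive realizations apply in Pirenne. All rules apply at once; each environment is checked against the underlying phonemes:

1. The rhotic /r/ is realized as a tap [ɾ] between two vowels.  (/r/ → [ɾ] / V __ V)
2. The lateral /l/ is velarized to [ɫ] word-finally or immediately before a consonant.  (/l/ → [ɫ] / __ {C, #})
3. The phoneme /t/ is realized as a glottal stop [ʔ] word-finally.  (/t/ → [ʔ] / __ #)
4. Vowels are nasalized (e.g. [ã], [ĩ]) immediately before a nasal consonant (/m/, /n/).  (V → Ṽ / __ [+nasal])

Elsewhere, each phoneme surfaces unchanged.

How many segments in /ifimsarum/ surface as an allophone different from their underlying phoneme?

Segments that undergo a rule: /i/ → [ĩ] (rule 4); /r/ → [ɾ] (rule 1); /u/ → [ũ] (rule 4).
All other segments surface unchanged.

3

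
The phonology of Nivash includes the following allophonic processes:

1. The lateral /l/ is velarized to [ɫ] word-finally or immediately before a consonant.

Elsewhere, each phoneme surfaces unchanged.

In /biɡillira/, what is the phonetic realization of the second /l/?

[l]

/l/ (between /l/ and /i/) is in the target of rule 1 but the environment (word-finally or immediately before a consonant) is not met → [l].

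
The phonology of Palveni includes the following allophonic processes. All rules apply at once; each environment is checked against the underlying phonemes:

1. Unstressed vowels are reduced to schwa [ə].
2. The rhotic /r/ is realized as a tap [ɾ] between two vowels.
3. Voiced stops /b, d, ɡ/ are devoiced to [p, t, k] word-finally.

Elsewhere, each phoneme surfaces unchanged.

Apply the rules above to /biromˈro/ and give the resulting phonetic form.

/b/ (word-initial) is in the target of rule 3 but the environment (word-finally) is not met → [b].
/i/ (between /b/ and /r/): in an unstressed syllable, so rule 1 applies → [ə].
Rule 2 applies to /r/ (between /i/ and /o/: between two vowels) → [ɾ].
/o/ meets the environment for rule 1 (in an unstressed syllable) → [ə].
/m/ (between /o/ and /r/) is unaffected → [m].
/r/ — between /m/ and /o/; rule 2 does not apply here → [r].
/o/ (word-final) fails the environment for rule 1, so it stays [o].

[bəɾəmˈro]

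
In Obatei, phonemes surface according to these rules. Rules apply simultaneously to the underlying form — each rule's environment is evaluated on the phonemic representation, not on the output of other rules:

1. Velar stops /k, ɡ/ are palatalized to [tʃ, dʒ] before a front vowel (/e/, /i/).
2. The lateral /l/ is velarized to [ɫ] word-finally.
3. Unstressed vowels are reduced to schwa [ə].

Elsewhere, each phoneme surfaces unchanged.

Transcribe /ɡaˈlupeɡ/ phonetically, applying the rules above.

[ɡəˈlupəɡ]

/ɡ/ (word-initial) is in the target of rule 1 but the environment (before a front vowel) is not met → [ɡ].
/a/ (between /ɡ/ and /l/) occurs in an unstressed syllable → [ə] by rule 3.
/l/ (between /a/ and /u/) fails the environment for rule 2, so it stays [l].
/u/ (between /l/ and /p/) is in the target of rule 3 but the environment (in an unstressed syllable) is not met → [u].
/e/ — between /p/ and /ɡ/, in an unstressed syllable — surfaces as [ə] (rule 3).
/ɡ/ — word-final; rule 1 does not apply here → [ɡ].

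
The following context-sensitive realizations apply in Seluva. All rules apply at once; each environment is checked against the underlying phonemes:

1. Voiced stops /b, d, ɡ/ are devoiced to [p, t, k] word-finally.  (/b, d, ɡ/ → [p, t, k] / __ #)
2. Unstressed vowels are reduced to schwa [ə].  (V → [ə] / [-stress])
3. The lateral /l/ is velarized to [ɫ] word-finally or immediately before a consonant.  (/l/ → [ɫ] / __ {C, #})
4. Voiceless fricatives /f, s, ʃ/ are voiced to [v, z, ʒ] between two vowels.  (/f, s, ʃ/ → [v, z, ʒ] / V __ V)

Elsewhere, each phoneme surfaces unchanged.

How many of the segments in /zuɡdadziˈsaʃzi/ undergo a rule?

5

Segments that undergo a rule: /u/ → [ə] (rule 2); /a/ → [ə] (rule 2); /i/ → [ə] (rule 2); /s/ → [z] (rule 4); /i/ → [ə] (rule 2).
All other segments surface unchanged.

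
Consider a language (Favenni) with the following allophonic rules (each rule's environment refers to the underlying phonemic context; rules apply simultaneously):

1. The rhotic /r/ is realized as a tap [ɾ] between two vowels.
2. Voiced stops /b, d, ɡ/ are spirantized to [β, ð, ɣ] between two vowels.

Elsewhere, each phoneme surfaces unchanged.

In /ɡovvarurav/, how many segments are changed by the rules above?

2

Segments that undergo a rule: /r/ → [ɾ] (rule 1); /r/ → [ɾ] (rule 1).
All other segments surface unchanged.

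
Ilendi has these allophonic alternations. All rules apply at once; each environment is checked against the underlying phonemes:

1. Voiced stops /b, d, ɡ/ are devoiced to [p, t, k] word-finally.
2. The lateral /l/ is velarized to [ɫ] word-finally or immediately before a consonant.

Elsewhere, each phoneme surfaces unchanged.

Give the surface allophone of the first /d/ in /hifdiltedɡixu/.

/d/ — between /f/ and /i/; rule 1 does not apply here → [d].

[d]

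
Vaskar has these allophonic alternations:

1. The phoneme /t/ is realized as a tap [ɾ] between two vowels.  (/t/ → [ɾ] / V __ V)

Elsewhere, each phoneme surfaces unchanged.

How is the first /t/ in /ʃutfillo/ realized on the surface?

/t/ (between /u/ and /f/) fails the environment for rule 1, so it stays [t].

[t]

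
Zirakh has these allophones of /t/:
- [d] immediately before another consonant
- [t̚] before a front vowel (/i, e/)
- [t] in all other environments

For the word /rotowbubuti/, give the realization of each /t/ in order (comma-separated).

Occurrence 1 (position 3): no conditioning environment matches → elsewhere allophone [t].
Occurrence 2 (position 10): before a front vowel (/i, e/) → [t̚].

[t], [t̚]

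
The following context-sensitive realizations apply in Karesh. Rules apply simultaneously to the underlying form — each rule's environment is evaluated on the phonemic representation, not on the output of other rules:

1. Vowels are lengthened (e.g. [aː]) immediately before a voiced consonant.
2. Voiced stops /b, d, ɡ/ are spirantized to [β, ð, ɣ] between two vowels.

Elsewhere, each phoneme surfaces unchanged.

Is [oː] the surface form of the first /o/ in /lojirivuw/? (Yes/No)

Yes

/o/ — between /l/ and /j/, before a voiced consonant — surfaces as [oː] (rule 1).
The actual realization is [oː], which matches [oː].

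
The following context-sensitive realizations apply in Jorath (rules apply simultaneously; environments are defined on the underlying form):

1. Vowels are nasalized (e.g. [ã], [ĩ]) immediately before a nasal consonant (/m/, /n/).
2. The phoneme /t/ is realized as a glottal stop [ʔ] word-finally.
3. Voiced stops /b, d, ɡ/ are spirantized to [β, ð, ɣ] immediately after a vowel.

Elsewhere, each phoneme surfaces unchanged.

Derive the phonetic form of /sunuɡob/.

/s/ (word-initial): no rule targets it → [s].
/u/ — between /s/ and /n/, before a nasal consonant — surfaces as [ũ] (rule 1).
/n/ stays [n].
/u/ (between /n/ and /ɡ/): rule 1 targets it, but not before a nasal consonant → unchanged [u].
/ɡ/ (between /u/ and /o/) occurs immediately after a vowel → [ɣ] by rule 3.
/o/ (between /ɡ/ and /b/) fails the environment for rule 1, so it stays [o].
Rule 3 applies to /b/ (word-final: immediately after a vowel) → [β].

[sũnuɣoβ]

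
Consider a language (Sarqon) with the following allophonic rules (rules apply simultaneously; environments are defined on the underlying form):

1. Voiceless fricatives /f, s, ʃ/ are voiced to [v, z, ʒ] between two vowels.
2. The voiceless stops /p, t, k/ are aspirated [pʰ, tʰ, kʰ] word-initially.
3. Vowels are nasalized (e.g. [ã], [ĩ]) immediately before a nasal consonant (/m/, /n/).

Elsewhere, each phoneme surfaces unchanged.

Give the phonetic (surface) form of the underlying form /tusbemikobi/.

/t/ (word-initial): word-initially, so rule 2 applies → [tʰ].
/u/ (between /t/ and /s/): rule 3 targets it, but not before a nasal consonant → unchanged [u].
/s/ (between /u/ and /b/) fails the environment for rule 1, so it stays [s].
/e/ (between /b/ and /m/): before a nasal consonant, so rule 3 applies → [ẽ].
/i/ — between /m/ and /k/; rule 3 does not apply here → [i].
/k/ (between /i/ and /o/) is in the target of rule 2 but the environment (word-initially) is not met → [k].
/o/ (between /k/ and /b/) fails the environment for rule 3, so it stays [o].
/i/ — word-final; rule 3 does not apply here → [i].

[tʰusbẽmikobi]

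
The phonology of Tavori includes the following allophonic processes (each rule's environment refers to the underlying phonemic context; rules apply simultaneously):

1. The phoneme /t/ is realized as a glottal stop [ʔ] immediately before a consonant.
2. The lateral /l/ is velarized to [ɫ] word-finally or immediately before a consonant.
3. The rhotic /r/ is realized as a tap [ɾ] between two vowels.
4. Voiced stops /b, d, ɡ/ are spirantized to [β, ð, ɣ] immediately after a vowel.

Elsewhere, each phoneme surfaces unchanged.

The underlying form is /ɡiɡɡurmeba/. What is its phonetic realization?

/ɡ/ — word-initial; rule 4 does not apply here → [ɡ].
/i/ (between /ɡ/ and /ɡ/) is unaffected → [i].
/ɡ/ meets the environment for rule 4 (immediately after a vowel) → [ɣ].
/ɡ/ — between /ɡ/ and /u/; rule 4 does not apply here → [ɡ].
/u/ stays [u].
/r/ (between /u/ and /m/): rule 3 targets it, but not between two vowels → unchanged [r].
/m/ (between /r/ and /e/) is unaffected → [m].
/e/ — not in any rule's target class → [e].
/b/ (between /e/ and /a/): immediately after a vowel, so rule 4 applies → [β].
/a/ (word-final) is unaffected → [a].

[ɡiɣɡurmeβa]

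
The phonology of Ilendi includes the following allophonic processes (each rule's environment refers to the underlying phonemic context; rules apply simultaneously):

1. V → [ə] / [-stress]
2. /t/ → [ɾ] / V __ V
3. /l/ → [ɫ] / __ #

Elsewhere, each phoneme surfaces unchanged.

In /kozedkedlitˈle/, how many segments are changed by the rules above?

4

Segments that undergo a rule: /o/ → [ə] (rule 1); /e/ → [ə] (rule 1); /e/ → [ə] (rule 1); /i/ → [ə] (rule 1).
All other segments surface unchanged.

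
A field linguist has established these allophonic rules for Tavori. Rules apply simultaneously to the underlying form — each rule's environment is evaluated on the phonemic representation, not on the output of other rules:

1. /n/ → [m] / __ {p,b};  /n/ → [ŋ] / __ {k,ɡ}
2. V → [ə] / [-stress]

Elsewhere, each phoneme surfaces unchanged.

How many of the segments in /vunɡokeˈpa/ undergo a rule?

4

Segments that undergo a rule: /u/ → [ə] (rule 2); /n/ → [ŋ] (rule 1); /o/ → [ə] (rule 2); /e/ → [ə] (rule 2).
All other segments surface unchanged.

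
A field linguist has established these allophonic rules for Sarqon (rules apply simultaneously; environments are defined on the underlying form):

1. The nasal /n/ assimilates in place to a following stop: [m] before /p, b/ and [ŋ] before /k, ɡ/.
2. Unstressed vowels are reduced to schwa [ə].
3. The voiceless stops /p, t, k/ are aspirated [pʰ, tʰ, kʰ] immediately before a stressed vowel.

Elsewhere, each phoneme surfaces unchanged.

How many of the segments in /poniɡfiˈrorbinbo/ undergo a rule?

6

Segments that undergo a rule: /o/ → [ə] (rule 2); /i/ → [ə] (rule 2); /i/ → [ə] (rule 2); /i/ → [ə] (rule 2); /n/ → [m] (rule 1); /o/ → [ə] (rule 2).
All other segments surface unchanged.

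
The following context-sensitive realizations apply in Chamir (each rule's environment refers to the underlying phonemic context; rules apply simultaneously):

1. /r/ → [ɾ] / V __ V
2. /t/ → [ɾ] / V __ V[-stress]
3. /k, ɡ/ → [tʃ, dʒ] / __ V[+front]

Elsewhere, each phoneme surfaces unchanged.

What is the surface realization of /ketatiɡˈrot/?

/k/ (word-initial) occurs before a front vowel → [tʃ] by rule 3.
/e/ stays [e].
Rule 2 applies to /t/ (between /e/ and /a/: between a vowel and a following unstressed vowel) → [ɾ].
/a/ (between /t/ and /t/) is unaffected → [a].
/t/ meets the environment for rule 2 (between a vowel and a following unstressed vowel) → [ɾ].
/i/ stays [i].
/ɡ/ (between /i/ and /r/) fails the environment for rule 3, so it stays [ɡ].
/r/ (between /ɡ/ and /o/) fails the environment for rule 1, so it stays [r].
/o/ (between /r/ and /t/): no rule targets it → [o].
/t/ (word-final): rule 2 targets it, but not between a vowel and a following unstressed vowel → unchanged [t].

[tʃeɾaɾiɡˈrot]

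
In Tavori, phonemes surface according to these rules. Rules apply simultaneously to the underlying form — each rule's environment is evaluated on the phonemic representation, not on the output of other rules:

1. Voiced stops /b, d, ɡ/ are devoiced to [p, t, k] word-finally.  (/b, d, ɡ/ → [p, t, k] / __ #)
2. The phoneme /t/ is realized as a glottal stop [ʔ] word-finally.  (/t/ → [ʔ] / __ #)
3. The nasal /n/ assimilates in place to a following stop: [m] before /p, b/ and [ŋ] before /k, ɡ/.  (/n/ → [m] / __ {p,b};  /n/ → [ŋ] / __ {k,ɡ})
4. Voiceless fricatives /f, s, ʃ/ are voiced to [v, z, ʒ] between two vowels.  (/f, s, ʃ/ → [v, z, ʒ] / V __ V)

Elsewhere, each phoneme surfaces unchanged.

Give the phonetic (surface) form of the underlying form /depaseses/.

[depazezes]

/d/ (word-initial) fails the environment for rule 1, so it stays [d].
/e/ (between /d/ and /p/) is unaffected → [e].
/p/ (between /e/ and /a/): no rule targets it → [p].
/a/ (between /p/ and /s/) is unaffected → [a].
/s/ (between /a/ and /e/): between two vowels, so rule 4 applies → [z].
/e/ — not in any rule's target class → [e].
Rule 4 applies to /s/ (between /e/ and /e/: between two vowels) → [z].
/e/ stays [e].
/s/ (word-final) is in the target of rule 4 but the environment (between two vowels) is not met → [s].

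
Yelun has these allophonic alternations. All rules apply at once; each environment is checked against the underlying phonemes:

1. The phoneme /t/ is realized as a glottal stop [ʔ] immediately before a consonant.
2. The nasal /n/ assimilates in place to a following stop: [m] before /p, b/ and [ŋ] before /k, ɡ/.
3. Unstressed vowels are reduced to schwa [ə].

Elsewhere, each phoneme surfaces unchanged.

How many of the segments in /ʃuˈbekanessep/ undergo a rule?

4

Segments that undergo a rule: /u/ → [ə] (rule 3); /a/ → [ə] (rule 3); /e/ → [ə] (rule 3); /e/ → [ə] (rule 3).
All other segments surface unchanged.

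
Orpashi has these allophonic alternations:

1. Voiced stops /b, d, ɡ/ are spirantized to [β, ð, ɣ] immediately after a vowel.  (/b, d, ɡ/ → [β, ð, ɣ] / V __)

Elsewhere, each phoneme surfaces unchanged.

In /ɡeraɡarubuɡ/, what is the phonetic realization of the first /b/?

[β]

Rule 1 applies to /b/ (between /u/ and /u/: immediately after a vowel) → [β].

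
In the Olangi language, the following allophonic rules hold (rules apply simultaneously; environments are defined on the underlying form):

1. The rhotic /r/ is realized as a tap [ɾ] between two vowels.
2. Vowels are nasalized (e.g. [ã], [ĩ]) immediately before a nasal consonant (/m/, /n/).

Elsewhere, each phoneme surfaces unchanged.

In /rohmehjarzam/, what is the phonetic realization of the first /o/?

/o/ (between /r/ and /h/): rule 2 targets it, but not before a nasal consonant → unchanged [o].

[o]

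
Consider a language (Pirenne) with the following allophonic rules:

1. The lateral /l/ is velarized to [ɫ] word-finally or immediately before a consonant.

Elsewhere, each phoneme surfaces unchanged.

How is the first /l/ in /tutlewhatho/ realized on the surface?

/l/ (between /t/ and /e/): rule 1 targets it, but not word-finally or immediately before a consonant → unchanged [l].

[l]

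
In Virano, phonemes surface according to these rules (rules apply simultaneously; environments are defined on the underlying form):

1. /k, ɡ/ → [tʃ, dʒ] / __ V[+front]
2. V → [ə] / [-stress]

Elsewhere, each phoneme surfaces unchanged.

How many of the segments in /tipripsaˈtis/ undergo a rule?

3

Segments that undergo a rule: /i/ → [ə] (rule 2); /i/ → [ə] (rule 2); /a/ → [ə] (rule 2).
All other segments surface unchanged.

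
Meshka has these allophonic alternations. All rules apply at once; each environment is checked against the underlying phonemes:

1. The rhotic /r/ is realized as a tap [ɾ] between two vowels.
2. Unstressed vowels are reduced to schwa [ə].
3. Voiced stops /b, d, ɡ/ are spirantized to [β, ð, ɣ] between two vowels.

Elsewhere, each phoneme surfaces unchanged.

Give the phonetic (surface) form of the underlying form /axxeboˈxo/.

/a/ meets the environment for rule 2 (in an unstressed syllable) → [ə].
/e/ (between /x/ and /b/): in an unstressed syllable, so rule 2 applies → [ə].
/b/ (between /e/ and /o/): between two vowels, so rule 3 applies → [β].
/o/ (between /b/ and /x/): in an unstressed syllable, so rule 2 applies → [ə].
/o/ (word-final): rule 2 targets it, but not in an unstressed syllable → unchanged [o].

[əxxəβəˈxo]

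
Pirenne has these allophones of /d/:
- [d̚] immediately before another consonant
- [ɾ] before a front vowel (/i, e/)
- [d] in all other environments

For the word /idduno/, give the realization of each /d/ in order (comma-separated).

[d̚], [d]

Occurrence 1 (position 2): immediately before another consonant → [d̚].
Occurrence 2 (position 3): no conditioning environment matches → elsewhere allophone [d].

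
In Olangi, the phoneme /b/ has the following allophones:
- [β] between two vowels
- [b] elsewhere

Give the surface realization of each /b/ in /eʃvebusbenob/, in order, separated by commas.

[β], [b], [b]

Occurrence 1 (position 5): between two vowels → [β].
Occurrence 2 (position 8): no conditioning environment matches → elsewhere allophone [b].
Occurrence 3 (position 12): no conditioning environment matches → elsewhere allophone [b].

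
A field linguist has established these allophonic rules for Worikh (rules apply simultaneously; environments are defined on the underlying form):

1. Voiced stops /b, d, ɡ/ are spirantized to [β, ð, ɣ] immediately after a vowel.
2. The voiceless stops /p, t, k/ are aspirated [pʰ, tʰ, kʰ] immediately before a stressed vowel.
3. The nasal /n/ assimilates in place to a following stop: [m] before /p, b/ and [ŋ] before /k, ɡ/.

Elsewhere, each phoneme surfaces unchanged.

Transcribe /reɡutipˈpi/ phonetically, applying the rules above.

[reɣutipˈpʰi]

/r/ (word-initial) is unaffected → [r].
/e/ (between /r/ and /ɡ/) is unaffected → [e].
/ɡ/ — between /e/ and /u/, immediately after a vowel — surfaces as [ɣ] (rule 1).
/u/ (between /ɡ/ and /t/): no rule targets it → [u].
/t/ — between /u/ and /i/; rule 2 does not apply here → [t].
/i/ (between /t/ and /p/) is unaffected → [i].
/p/ — between /i/ and /p/; rule 2 does not apply here → [p].
/p/ (between /p/ and /i/) occurs immediately before a stressed vowel → [pʰ] by rule 2.
/i/ — not in any rule's target class → [i].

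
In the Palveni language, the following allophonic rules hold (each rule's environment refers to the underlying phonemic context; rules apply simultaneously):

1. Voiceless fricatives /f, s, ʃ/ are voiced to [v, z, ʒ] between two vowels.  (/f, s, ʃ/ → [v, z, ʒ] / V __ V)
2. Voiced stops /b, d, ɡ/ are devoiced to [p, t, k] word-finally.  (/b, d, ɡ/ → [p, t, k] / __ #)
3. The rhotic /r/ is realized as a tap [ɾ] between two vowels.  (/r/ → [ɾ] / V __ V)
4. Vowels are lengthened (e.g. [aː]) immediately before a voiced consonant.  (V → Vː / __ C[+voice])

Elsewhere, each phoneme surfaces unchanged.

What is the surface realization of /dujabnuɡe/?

[duːjaːbnuːɡe]

/d/ (word-initial) fails the environment for rule 2, so it stays [d].
Rule 4 applies to /u/ (between /d/ and /j/: before a voiced consonant) → [uː].
/j/ (between /u/ and /a/): no rule targets it → [j].
/a/ (between /j/ and /b/): before a voiced consonant, so rule 4 applies → [aː].
/b/ (between /a/ and /n/): rule 2 targets it, but not word-finally → unchanged [b].
/n/ (between /b/ and /u/) is unaffected → [n].
/u/ (between /n/ and /ɡ/): before a voiced consonant, so rule 4 applies → [uː].
/ɡ/ (between /u/ and /e/) is in the target of rule 2 but the environment (word-finally) is not met → [ɡ].
/e/ (word-final) fails the environment for rule 4, so it stays [e].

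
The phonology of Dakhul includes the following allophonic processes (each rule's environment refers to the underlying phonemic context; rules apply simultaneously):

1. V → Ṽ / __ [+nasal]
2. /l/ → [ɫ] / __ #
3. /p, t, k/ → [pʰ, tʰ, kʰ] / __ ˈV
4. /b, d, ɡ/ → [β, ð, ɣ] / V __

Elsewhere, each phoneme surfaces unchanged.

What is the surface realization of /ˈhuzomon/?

[ˈhuzõmõn]

/h/ (word-initial): no rule targets it → [h].
/u/ — between /h/ and /z/; rule 1 does not apply here → [u].
/z/ (between /u/ and /o/) is unaffected → [z].
/o/ — between /z/ and /m/, before a nasal consonant — surfaces as [õ] (rule 1).
/m/ stays [m].
Rule 1 applies to /o/ (between /m/ and /n/: before a nasal consonant) → [õ].
/n/ stays [n].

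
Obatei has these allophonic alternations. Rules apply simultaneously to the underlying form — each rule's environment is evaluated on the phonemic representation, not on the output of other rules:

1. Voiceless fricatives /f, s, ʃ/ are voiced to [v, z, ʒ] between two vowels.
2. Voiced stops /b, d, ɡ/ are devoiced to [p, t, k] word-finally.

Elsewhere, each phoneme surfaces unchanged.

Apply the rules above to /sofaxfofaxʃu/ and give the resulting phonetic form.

/s/ — word-initial; rule 1 does not apply here → [s].
/o/ — not in any rule's target class → [o].
/f/ (between /o/ and /a/) occurs between two vowels → [v] by rule 1.
/a/ stays [a].
/x/ (between /a/ and /f/): no rule targets it → [x].
/f/ (between /x/ and /o/) is in the target of rule 1 but the environment (between two vowels) is not met → [f].
/o/ stays [o].
/f/ meets the environment for rule 1 (between two vowels) → [v].
/a/ — not in any rule's target class → [a].
/x/ (between /a/ and /ʃ/): no rule targets it → [x].
/ʃ/ (between /x/ and /u/): rule 1 targets it, but not between two vowels → unchanged [ʃ].
/u/ (word-final): no rule targets it → [u].

[sovaxfovaxʃu]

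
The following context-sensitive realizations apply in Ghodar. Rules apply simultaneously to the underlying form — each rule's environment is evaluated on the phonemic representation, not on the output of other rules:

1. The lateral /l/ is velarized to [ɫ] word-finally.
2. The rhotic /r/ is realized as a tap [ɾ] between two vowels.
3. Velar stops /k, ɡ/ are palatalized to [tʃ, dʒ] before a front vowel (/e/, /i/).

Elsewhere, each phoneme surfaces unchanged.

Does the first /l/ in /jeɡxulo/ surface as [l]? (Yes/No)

Yes

/l/ (between /u/ and /o/) fails the environment for rule 1, so it stays [l].
The actual realization is [l], which matches [l].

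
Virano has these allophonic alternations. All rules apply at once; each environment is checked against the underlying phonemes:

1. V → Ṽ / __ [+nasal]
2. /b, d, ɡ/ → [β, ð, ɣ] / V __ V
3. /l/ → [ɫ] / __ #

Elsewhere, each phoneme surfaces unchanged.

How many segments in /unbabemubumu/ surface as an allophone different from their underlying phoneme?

Segments that undergo a rule: /u/ → [ũ] (rule 1); /b/ → [β] (rule 2); /e/ → [ẽ] (rule 1); /b/ → [β] (rule 2); /u/ → [ũ] (rule 1).
All other segments surface unchanged.

5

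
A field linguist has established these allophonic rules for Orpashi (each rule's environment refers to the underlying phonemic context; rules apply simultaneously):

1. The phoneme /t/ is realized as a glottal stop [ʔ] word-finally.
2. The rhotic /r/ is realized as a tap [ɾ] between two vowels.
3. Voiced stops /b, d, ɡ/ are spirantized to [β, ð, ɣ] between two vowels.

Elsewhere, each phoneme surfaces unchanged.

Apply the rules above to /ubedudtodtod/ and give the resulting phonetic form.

/b/ meets the environment for rule 3 (between two vowels) → [β].
/d/ — between /e/ and /u/, between two vowels — surfaces as [ð] (rule 3).
/d/ — between /u/ and /t/; rule 3 does not apply here → [d].
/t/ — between /d/ and /o/; rule 1 does not apply here → [t].
/d/ (between /o/ and /t/) is in the target of rule 3 but the environment (between two vowels) is not met → [d].
/t/ — between /d/ and /o/; rule 1 does not apply here → [t].
/d/ (word-final) fails the environment for rule 3, so it stays [d].

[uβeðudtodtod]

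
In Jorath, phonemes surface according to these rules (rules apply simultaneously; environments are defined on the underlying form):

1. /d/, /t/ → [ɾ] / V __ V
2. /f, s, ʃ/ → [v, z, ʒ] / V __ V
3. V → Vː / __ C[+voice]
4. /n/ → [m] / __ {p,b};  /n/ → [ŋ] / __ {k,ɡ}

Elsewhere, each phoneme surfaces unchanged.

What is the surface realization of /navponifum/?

[naːvpoːnivuːm]

/n/ (word-initial): rule 4 targets it, but not before a labial or velar stop → unchanged [n].
/a/ (between /n/ and /v/) occurs before a voiced consonant → [aː] by rule 3.
Rule 3 applies to /o/ (between /p/ and /n/: before a voiced consonant) → [oː].
/n/ (between /o/ and /i/) is in the target of rule 4 but the environment (before a labial or velar stop) is not met → [n].
/i/ (between /n/ and /f/) fails the environment for rule 3, so it stays [i].
/f/ (between /i/ and /u/): between two vowels, so rule 2 applies → [v].
Rule 3 applies to /u/ (between /f/ and /m/: before a voiced consonant) → [uː].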